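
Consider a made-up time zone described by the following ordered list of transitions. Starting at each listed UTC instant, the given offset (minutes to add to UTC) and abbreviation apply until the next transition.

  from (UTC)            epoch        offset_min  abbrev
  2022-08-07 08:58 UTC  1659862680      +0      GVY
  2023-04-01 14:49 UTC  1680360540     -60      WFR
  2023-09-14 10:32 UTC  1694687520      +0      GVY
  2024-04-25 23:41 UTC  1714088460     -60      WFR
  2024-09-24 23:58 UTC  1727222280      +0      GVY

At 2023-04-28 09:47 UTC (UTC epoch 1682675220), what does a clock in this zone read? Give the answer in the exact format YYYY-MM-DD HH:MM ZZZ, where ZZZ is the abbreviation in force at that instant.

Query: 2023-04-28 09:47 UTC
Rule 2/5 (WFR, -01:00): 2023-04-01 14:49 UTC ≤ query < 2023-09-14 10:32 UTC
9·60 + 47 - 60 = 527 min
527 = 0·1440 + 527; 527 = 8·60 + 47 → 08:47, same day
→ 2023-04-28 08:47 WFR

2023-04-28 08:47 WFR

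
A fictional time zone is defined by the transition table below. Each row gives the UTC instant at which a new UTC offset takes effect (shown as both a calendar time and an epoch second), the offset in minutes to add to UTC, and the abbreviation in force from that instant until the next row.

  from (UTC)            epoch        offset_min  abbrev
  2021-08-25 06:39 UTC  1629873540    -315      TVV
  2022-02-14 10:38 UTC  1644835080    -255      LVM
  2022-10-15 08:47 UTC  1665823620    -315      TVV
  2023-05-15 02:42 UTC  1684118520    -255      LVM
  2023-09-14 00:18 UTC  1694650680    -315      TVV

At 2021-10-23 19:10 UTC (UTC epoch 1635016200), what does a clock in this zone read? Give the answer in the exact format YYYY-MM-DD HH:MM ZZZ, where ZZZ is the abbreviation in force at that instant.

2021-10-23 13:55 TVV

Query: 2021-10-23 19:10 UTC
Rule 1/5 (TVV, -05:15): 2021-08-25 06:39 UTC ≤ query < 2022-02-14 10:38 UTC
19·60 + 10 - 315 = 835 min
835 = 0·1440 + 835; 835 = 13·60 + 55 → 13:55, same day
→ 2021-10-23 13:55 TVV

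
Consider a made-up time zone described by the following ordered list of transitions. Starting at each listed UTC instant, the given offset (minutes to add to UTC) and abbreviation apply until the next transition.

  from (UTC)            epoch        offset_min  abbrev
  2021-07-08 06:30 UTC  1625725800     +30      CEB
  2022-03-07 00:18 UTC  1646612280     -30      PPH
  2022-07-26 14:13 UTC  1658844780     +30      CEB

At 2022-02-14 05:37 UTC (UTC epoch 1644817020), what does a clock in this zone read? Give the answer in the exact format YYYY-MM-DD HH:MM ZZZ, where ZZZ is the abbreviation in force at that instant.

2022-02-14 06:07 CEB

Query: 2022-02-14 05:37 UTC
Rule 1/3 (CEB, +00:30): 2021-07-08 06:30 UTC ≤ query < 2022-03-07 00:18 UTC
5·60 + 37 + 30 = 367 min
367 = 0·1440 + 367; 367 = 6·60 + 7 → 06:07, same day
→ 2022-02-14 06:07 CEB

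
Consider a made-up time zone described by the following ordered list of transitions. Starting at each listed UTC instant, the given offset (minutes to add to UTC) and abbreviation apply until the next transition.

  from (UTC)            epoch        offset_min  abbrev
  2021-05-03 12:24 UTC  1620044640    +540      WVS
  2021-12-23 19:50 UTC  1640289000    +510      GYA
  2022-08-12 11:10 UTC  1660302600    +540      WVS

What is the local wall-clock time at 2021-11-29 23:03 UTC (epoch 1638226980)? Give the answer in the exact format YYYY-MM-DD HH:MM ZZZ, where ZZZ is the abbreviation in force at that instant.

Query: 2021-11-29 23:03 UTC
Rule 1/3 (WVS, +09:00): 2021-05-03 12:24 UTC ≤ query < 2021-12-23 19:50 UTC
23·60 + 3 + 540 = 1923 min
1923 = 1·1440 + 483; 483 = 8·60 + 3 → 08:03, 2021-11-29 + 1 day = 2021-11-30
→ 2021-11-30 08:03 WVS

2021-11-30 08:03 WVS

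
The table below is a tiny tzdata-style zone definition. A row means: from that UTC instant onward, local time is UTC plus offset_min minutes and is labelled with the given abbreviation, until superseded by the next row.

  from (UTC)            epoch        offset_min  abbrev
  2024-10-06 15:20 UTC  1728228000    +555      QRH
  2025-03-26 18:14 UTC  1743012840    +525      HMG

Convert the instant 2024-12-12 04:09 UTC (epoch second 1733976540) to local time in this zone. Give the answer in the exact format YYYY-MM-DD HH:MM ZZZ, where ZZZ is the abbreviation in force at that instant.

Query: 2024-12-12 04:09 UTC
Rule 1/2 (QRH, +09:15): 2024-10-06 15:20 UTC ≤ query < 2025-03-26 18:14 UTC
4·60 + 9 + 555 = 804 min
804 = 0·1440 + 804; 804 = 13·60 + 24 → 13:24, same day
→ 2024-12-12 13:24 QRH

2024-12-12 13:24 QRH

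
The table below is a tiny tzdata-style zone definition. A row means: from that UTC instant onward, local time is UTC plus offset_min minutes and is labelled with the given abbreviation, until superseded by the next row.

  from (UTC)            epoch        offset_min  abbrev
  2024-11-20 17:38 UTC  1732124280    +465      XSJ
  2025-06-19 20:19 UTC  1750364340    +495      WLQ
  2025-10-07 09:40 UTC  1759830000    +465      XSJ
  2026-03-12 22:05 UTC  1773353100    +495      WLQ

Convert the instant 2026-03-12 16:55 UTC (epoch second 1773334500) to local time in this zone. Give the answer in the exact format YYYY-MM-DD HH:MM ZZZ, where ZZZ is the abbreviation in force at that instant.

2026-03-13 00:40 XSJ

Query: 2026-03-12 16:55 UTC
Rule 3/4 (XSJ, +07:45): 2025-10-07 09:40 UTC ≤ query < 2026-03-12 22:05 UTC
16·60 + 55 + 465 = 1480 min
1480 = 1·1440 + 40; 40 = 0·60 + 40 → 00:40, 2026-03-12 + 1 day = 2026-03-13
→ 2026-03-13 00:40 XSJ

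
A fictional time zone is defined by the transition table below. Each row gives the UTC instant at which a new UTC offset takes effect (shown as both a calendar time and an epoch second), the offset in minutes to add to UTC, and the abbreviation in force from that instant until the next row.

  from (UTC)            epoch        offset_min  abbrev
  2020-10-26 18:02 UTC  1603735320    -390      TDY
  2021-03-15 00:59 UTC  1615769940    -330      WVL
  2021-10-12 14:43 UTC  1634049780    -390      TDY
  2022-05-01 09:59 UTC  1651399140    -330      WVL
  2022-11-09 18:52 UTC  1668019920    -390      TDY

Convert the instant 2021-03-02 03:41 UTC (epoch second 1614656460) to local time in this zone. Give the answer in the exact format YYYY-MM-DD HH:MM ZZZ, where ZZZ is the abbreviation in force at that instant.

2021-03-01 21:11 TDY

Query: 2021-03-02 03:41 UTC
Rule 1/5 (TDY, -06:30): 2020-10-26 18:02 UTC ≤ query < 2021-03-15 00:59 UTC
3·60 + 41 - 390 = -169 min
-169 = -1·1440 + 1271; 1271 = 21·60 + 11 → 21:11, 2021-03-02 - 1 day = 2021-03-01
→ 2021-03-01 21:11 TDY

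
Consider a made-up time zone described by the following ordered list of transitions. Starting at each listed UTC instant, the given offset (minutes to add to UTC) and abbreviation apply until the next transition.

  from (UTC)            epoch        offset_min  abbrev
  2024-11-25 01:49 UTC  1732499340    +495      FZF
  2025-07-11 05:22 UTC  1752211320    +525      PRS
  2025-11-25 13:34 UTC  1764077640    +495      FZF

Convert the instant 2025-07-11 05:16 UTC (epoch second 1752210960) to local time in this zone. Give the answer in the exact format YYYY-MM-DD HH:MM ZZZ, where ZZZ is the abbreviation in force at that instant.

Query: 2025-07-11 05:16 UTC
Rule 1/3 (FZF, +08:15): 2024-11-25 01:49 UTC ≤ query < 2025-07-11 05:22 UTC
5·60 + 16 + 495 = 811 min
811 = 0·1440 + 811; 811 = 13·60 + 31 → 13:31, same day
→ 2025-07-11 13:31 FZF

2025-07-11 13:31 FZF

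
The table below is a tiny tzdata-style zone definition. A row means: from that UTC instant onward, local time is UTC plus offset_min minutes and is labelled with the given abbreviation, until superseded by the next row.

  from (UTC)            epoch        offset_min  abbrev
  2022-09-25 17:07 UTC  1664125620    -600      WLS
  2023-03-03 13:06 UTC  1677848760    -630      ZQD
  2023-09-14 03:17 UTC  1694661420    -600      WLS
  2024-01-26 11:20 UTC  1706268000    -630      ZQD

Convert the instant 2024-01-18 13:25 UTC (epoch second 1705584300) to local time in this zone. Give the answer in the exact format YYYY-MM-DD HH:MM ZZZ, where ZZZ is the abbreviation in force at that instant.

Query: 2024-01-18 13:25 UTC
Rule 3/4 (WLS, -10:00): 2023-09-14 03:17 UTC ≤ query < 2024-01-26 11:20 UTC
13·60 + 25 - 600 = 205 min
205 = 0·1440 + 205; 205 = 3·60 + 25 → 03:25, same day
→ 2024-01-18 03:25 WLS

2024-01-18 03:25 WLS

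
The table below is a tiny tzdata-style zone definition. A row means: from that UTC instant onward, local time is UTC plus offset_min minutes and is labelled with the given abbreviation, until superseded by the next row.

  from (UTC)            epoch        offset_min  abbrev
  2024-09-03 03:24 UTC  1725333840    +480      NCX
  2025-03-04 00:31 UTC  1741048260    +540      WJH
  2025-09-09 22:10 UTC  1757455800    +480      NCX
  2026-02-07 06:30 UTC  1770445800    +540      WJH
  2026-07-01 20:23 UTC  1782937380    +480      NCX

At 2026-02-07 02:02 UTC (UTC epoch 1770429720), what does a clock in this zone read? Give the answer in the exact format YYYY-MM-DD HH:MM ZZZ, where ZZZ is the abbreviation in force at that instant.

2026-02-07 10:02 NCX

Query: 2026-02-07 02:02 UTC
Rule 3/5 (NCX, +08:00): 2025-09-09 22:10 UTC ≤ query < 2026-02-07 06:30 UTC
2·60 + 2 + 480 = 602 min
602 = 0·1440 + 602; 602 = 10·60 + 2 → 10:02, same day
→ 2026-02-07 10:02 NCX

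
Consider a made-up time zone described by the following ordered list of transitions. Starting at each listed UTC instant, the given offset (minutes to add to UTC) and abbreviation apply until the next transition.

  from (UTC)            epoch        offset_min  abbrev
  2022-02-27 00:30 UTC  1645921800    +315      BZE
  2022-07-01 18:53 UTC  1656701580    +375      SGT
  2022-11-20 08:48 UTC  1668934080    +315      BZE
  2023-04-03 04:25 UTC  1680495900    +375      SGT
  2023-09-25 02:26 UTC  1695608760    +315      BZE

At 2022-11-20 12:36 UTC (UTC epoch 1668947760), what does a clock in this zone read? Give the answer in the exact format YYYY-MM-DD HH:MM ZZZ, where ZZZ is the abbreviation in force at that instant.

Query: 2022-11-20 12:36 UTC
Rule 3/5 (BZE, +05:15): 2022-11-20 08:48 UTC ≤ query < 2023-04-03 04:25 UTC
12·60 + 36 + 315 = 1071 min
1071 = 0·1440 + 1071; 1071 = 17·60 + 51 → 17:51, same day
→ 2022-11-20 17:51 BZE

2022-11-20 17:51 BZE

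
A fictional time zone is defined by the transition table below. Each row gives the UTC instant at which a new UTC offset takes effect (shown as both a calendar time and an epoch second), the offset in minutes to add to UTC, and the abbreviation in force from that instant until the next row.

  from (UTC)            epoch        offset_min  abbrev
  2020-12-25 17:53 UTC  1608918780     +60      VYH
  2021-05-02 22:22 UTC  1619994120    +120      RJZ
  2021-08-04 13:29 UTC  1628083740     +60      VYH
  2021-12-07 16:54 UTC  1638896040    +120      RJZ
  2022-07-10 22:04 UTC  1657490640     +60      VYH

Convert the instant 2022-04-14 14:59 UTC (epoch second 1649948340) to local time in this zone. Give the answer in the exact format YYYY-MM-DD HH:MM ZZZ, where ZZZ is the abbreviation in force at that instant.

2022-04-14 16:59 RJZ

Query: 2022-04-14 14:59 UTC
Rule 4/5 (RJZ, +02:00): 2021-12-07 16:54 UTC ≤ query < 2022-07-10 22:04 UTC
14·60 + 59 + 120 = 1019 min
1019 = 0·1440 + 1019; 1019 = 16·60 + 59 → 16:59, same day
→ 2022-04-14 16:59 RJZ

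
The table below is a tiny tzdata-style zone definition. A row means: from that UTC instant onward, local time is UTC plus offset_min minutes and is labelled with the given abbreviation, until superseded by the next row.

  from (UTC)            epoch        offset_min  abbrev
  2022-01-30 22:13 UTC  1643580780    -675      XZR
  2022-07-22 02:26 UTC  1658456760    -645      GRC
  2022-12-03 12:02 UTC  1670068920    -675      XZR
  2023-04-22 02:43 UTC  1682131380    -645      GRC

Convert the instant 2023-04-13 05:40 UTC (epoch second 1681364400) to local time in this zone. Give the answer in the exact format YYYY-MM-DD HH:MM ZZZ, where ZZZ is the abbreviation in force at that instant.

Query: 2023-04-13 05:40 UTC
Rule 3/4 (XZR, -11:15): 2022-12-03 12:02 UTC ≤ query < 2023-04-22 02:43 UTC
5·60 + 40 - 675 = -335 min
-335 = -1·1440 + 1105; 1105 = 18·60 + 25 → 18:25, 2023-04-13 - 1 day = 2023-04-12
→ 2023-04-12 18:25 XZR

2023-04-12 18:25 XZR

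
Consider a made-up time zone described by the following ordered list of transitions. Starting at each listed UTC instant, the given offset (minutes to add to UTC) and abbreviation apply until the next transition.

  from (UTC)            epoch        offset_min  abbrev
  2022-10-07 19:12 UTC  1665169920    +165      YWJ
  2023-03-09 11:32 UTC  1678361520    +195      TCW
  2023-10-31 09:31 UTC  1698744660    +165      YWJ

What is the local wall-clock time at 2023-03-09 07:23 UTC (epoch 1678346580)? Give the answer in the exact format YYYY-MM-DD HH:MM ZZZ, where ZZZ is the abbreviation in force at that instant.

2023-03-09 10:08 YWJ

Query: 2023-03-09 07:23 UTC
Rule 1/3 (YWJ, +02:45): 2022-10-07 19:12 UTC ≤ query < 2023-03-09 11:32 UTC
7·60 + 23 + 165 = 608 min
608 = 0·1440 + 608; 608 = 10·60 + 8 → 10:08, same day
→ 2023-03-09 10:08 YWJ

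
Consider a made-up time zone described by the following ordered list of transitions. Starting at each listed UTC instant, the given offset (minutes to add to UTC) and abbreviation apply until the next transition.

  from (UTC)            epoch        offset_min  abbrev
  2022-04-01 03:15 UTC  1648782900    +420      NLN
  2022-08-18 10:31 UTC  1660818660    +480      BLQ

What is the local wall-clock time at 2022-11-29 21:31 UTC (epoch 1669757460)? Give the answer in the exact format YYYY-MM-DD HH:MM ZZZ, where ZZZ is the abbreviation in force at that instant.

2022-11-30 05:31 BLQ

Query: 2022-11-29 21:31 UTC
Rule 2/2 (BLQ, +08:00): 2022-08-18 10:31 UTC ≤ query < +∞
21·60 + 31 + 480 = 1771 min
1771 = 1·1440 + 331; 331 = 5·60 + 31 → 05:31, 2022-11-29 + 1 day = 2022-11-30
→ 2022-11-30 05:31 BLQ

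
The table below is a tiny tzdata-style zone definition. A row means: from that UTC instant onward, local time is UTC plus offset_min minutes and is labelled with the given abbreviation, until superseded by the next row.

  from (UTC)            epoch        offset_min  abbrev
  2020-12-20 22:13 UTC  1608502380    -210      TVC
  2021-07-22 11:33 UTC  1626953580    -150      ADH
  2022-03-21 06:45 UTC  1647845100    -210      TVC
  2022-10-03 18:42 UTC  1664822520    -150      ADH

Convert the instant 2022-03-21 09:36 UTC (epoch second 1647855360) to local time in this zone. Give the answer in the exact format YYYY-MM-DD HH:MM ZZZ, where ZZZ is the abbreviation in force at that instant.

2022-03-21 06:06 TVC

Query: 2022-03-21 09:36 UTC
Rule 3/4 (TVC, -03:30): 2022-03-21 06:45 UTC ≤ query < 2022-10-03 18:42 UTC
9·60 + 36 - 210 = 366 min
366 = 0·1440 + 366; 366 = 6·60 + 6 → 06:06, same day
→ 2022-03-21 06:06 TVC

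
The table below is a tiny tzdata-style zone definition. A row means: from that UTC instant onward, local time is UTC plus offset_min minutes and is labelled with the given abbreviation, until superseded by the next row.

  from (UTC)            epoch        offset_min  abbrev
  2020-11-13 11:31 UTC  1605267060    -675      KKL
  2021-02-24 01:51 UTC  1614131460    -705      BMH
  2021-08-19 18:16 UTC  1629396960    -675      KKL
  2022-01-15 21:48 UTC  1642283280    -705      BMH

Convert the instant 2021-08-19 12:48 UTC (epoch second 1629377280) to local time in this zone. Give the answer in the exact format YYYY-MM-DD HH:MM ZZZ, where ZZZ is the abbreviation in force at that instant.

Query: 2021-08-19 12:48 UTC
Rule 2/4 (BMH, -11:45): 2021-02-24 01:51 UTC ≤ query < 2021-08-19 18:16 UTC
12·60 + 48 - 705 = 63 min
63 = 0·1440 + 63; 63 = 1·60 + 3 → 01:03, same day
→ 2021-08-19 01:03 BMH

2021-08-19 01:03 BMH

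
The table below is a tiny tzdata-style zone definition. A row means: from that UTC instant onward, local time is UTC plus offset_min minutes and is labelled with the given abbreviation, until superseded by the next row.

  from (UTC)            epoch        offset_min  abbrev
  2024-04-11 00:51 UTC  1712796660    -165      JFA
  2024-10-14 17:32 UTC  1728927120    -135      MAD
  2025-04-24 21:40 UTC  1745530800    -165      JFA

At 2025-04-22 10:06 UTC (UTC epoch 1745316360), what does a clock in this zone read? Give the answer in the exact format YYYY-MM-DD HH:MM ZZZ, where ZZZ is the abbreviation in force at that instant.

2025-04-22 07:51 MAD

Query: 2025-04-22 10:06 UTC
Rule 2/3 (MAD, -02:15): 2024-10-14 17:32 UTC ≤ query < 2025-04-24 21:40 UTC
10·60 + 6 - 135 = 471 min
471 = 0·1440 + 471; 471 = 7·60 + 51 → 07:51, same day
→ 2025-04-22 07:51 MAD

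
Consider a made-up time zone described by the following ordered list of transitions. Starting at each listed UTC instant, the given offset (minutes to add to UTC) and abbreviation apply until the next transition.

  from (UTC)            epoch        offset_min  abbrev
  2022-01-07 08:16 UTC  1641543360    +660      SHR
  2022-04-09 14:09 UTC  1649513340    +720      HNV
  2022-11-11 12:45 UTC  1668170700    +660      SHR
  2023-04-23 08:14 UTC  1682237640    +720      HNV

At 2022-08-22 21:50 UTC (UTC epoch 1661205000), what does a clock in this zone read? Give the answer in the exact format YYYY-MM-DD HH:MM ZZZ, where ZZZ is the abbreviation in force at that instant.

Query: 2022-08-22 21:50 UTC
Rule 2/4 (HNV, +12:00): 2022-04-09 14:09 UTC ≤ query < 2022-11-11 12:45 UTC
21·60 + 50 + 720 = 2030 min
2030 = 1·1440 + 590; 590 = 9·60 + 50 → 09:50, 2022-08-22 + 1 day = 2022-08-23
→ 2022-08-23 09:50 HNV

2022-08-23 09:50 HNV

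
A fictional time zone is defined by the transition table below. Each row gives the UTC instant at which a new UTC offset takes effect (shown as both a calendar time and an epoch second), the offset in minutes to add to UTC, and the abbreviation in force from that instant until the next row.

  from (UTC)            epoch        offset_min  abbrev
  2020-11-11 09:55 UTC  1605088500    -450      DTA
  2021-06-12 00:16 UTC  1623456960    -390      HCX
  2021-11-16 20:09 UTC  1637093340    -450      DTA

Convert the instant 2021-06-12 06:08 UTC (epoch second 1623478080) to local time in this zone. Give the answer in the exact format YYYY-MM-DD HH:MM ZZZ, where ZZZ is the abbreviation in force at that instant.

2021-06-11 23:38 HCX

Query: 2021-06-12 06:08 UTC
Rule 2/3 (HCX, -06:30): 2021-06-12 00:16 UTC ≤ query < 2021-11-16 20:09 UTC
6·60 + 8 - 390 = -22 min
-22 = -1·1440 + 1418; 1418 = 23·60 + 38 → 23:38, 2021-06-12 - 1 day = 2021-06-11
→ 2021-06-11 23:38 HCX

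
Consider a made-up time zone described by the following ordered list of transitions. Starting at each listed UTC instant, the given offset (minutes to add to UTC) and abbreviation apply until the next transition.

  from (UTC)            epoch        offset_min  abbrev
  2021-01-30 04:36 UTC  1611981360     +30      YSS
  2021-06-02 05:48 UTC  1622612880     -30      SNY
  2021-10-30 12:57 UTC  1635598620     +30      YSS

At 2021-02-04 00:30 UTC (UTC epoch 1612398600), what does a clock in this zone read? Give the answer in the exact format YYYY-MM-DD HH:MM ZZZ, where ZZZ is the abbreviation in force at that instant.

2021-02-04 01:00 YSS

Query: 2021-02-04 00:30 UTC
Rule 1/3 (YSS, +00:30): 2021-01-30 04:36 UTC ≤ query < 2021-06-02 05:48 UTC
0·60 + 30 + 30 = 60 min
60 = 0·1440 + 60; 60 = 1·60 + 0 → 01:00, same day
→ 2021-02-04 01:00 YSS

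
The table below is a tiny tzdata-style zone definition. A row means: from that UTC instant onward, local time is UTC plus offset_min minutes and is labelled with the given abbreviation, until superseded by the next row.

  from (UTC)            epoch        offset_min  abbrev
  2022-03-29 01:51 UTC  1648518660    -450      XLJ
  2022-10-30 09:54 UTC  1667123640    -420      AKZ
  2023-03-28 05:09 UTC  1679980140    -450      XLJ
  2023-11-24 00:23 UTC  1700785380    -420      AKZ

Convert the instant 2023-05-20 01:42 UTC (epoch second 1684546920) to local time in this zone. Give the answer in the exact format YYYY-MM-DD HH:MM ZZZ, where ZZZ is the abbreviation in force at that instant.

Query: 2023-05-20 01:42 UTC
Rule 3/4 (XLJ, -07:30): 2023-03-28 05:09 UTC ≤ query < 2023-11-24 00:23 UTC
1·60 + 42 - 450 = -348 min
-348 = -1·1440 + 1092; 1092 = 18·60 + 12 → 18:12, 2023-05-20 - 1 day = 2023-05-19
→ 2023-05-19 18:12 XLJ

2023-05-19 18:12 XLJ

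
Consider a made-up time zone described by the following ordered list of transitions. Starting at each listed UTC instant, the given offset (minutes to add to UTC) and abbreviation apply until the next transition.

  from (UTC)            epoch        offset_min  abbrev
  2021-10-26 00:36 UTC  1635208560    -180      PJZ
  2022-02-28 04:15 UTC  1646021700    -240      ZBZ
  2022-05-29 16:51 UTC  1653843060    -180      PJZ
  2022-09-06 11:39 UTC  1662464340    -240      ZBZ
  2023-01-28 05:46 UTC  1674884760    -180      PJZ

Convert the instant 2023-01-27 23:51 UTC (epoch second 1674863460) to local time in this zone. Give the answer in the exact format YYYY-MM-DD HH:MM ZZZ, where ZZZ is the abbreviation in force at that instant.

2023-01-27 19:51 ZBZ

Query: 2023-01-27 23:51 UTC
Rule 4/5 (ZBZ, -04:00): 2022-09-06 11:39 UTC ≤ query < 2023-01-28 05:46 UTC
23·60 + 51 - 240 = 1191 min
1191 = 0·1440 + 1191; 1191 = 19·60 + 51 → 19:51, same day
→ 2023-01-27 19:51 ZBZ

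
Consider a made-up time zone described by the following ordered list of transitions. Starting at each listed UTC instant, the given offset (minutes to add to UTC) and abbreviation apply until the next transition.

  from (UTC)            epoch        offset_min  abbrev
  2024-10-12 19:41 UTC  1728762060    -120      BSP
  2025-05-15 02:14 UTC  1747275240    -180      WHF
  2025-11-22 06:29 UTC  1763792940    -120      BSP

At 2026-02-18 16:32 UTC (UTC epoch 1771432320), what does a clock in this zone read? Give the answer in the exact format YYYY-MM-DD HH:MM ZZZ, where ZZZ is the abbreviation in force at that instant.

Query: 2026-02-18 16:32 UTC
Rule 3/3 (BSP, -02:00): 2025-11-22 06:29 UTC ≤ query < +∞
16·60 + 32 - 120 = 872 min
872 = 0·1440 + 872; 872 = 14·60 + 32 → 14:32, same day
→ 2026-02-18 14:32 BSP

2026-02-18 14:32 BSP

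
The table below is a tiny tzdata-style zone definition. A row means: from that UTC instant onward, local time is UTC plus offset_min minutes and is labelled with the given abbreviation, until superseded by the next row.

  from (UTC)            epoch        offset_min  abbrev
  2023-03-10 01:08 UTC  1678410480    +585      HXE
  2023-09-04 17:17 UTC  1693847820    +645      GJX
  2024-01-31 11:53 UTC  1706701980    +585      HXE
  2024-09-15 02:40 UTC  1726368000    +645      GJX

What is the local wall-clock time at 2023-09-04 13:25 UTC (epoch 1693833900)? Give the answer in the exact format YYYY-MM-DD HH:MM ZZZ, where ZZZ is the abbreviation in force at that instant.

Query: 2023-09-04 13:25 UTC
Rule 1/4 (HXE, +09:45): 2023-03-10 01:08 UTC ≤ query < 2023-09-04 17:17 UTC
13·60 + 25 + 585 = 1390 min
1390 = 0·1440 + 1390; 1390 = 23·60 + 10 → 23:10, same day
→ 2023-09-04 23:10 HXE

2023-09-04 23:10 HXE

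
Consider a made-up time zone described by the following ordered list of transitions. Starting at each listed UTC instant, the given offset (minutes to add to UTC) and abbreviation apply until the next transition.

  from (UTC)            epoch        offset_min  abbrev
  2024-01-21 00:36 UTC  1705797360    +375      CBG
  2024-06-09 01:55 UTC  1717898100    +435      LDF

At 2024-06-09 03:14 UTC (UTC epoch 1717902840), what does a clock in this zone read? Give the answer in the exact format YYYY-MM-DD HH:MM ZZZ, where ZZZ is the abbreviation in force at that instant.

2024-06-09 10:29 LDF

Query: 2024-06-09 03:14 UTC
Rule 2/2 (LDF, +07:15): 2024-06-09 01:55 UTC ≤ query < +∞
3·60 + 14 + 435 = 629 min
629 = 0·1440 + 629; 629 = 10·60 + 29 → 10:29, same day
→ 2024-06-09 10:29 LDF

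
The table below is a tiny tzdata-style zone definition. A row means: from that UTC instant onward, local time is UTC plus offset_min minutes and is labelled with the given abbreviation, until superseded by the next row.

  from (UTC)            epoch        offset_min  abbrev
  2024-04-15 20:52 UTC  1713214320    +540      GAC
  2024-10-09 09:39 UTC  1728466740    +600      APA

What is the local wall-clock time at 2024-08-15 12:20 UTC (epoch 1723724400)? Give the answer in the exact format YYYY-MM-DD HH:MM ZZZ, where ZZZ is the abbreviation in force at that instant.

Query: 2024-08-15 12:20 UTC
Rule 1/2 (GAC, +09:00): 2024-04-15 20:52 UTC ≤ query < 2024-10-09 09:39 UTC
12·60 + 20 + 540 = 1280 min
1280 = 0·1440 + 1280; 1280 = 21·60 + 20 → 21:20, same day
→ 2024-08-15 21:20 GAC

2024-08-15 21:20 GAC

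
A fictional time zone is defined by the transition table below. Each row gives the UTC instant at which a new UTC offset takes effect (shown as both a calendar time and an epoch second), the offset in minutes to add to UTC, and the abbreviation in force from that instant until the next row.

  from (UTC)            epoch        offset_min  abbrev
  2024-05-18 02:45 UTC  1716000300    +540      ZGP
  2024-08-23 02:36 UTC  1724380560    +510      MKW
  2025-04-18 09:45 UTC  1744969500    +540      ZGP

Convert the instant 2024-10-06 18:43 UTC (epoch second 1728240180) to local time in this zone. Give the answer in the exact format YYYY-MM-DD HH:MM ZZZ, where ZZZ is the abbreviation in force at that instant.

Query: 2024-10-06 18:43 UTC
Rule 2/3 (MKW, +08:30): 2024-08-23 02:36 UTC ≤ query < 2025-04-18 09:45 UTC
18·60 + 43 + 510 = 1633 min
1633 = 1·1440 + 193; 193 = 3·60 + 13 → 03:13, 2024-10-06 + 1 day = 2024-10-07
→ 2024-10-07 03:13 MKW

2024-10-07 03:13 MKW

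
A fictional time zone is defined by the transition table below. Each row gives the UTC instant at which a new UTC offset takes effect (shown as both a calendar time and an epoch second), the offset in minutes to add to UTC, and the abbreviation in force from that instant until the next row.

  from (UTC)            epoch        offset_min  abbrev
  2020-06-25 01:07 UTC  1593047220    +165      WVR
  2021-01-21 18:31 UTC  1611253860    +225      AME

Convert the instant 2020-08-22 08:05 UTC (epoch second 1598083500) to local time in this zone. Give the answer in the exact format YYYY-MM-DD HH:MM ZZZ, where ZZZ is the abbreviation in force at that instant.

2020-08-22 10:50 WVR

Query: 2020-08-22 08:05 UTC
Rule 1/2 (WVR, +02:45): 2020-06-25 01:07 UTC ≤ query < 2021-01-21 18:31 UTC
8·60 + 5 + 165 = 650 min
650 = 0·1440 + 650; 650 = 10·60 + 50 → 10:50, same day
→ 2020-08-22 10:50 WVR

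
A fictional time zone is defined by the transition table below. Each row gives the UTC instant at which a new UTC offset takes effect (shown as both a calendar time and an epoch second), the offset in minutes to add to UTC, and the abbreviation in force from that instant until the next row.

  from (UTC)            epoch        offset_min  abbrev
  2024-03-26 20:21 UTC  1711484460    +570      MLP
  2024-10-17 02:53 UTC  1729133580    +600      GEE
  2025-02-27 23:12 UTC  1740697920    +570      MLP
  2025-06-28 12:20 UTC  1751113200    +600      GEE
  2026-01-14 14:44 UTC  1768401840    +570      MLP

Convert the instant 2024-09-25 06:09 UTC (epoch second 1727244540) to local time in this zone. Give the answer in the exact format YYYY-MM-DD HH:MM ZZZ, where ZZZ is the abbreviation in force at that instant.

Query: 2024-09-25 06:09 UTC
Rule 1/5 (MLP, +09:30): 2024-03-26 20:21 UTC ≤ query < 2024-10-17 02:53 UTC
6·60 + 9 + 570 = 939 min
939 = 0·1440 + 939; 939 = 15·60 + 39 → 15:39, same day
→ 2024-09-25 15:39 MLP

2024-09-25 15:39 MLP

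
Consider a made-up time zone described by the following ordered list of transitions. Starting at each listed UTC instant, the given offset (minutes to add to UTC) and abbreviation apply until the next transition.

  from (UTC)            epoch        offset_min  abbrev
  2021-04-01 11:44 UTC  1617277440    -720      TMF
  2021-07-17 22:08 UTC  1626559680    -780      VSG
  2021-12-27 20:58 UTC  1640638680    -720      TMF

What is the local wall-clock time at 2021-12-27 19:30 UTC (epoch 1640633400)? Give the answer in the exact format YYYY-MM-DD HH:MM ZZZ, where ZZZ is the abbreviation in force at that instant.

2021-12-27 06:30 VSG

Query: 2021-12-27 19:30 UTC
Rule 2/3 (VSG, -13:00): 2021-07-17 22:08 UTC ≤ query < 2021-12-27 20:58 UTC
19·60 + 30 - 780 = 390 min
390 = 0·1440 + 390; 390 = 6·60 + 30 → 06:30, same day
→ 2021-12-27 06:30 VSG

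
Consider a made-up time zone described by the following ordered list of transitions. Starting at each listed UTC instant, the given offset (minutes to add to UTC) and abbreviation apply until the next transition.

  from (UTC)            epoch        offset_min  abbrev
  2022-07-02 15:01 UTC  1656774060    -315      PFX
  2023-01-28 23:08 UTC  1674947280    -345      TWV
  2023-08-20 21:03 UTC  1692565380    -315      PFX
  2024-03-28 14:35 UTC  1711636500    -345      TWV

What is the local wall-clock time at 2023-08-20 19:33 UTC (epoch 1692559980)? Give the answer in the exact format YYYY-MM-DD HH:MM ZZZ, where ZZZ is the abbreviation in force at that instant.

Query: 2023-08-20 19:33 UTC
Rule 2/4 (TWV, -05:45): 2023-01-28 23:08 UTC ≤ query < 2023-08-20 21:03 UTC
19·60 + 33 - 345 = 828 min
828 = 0·1440 + 828; 828 = 13·60 + 48 → 13:48, same day
→ 2023-08-20 13:48 TWV

2023-08-20 13:48 TWV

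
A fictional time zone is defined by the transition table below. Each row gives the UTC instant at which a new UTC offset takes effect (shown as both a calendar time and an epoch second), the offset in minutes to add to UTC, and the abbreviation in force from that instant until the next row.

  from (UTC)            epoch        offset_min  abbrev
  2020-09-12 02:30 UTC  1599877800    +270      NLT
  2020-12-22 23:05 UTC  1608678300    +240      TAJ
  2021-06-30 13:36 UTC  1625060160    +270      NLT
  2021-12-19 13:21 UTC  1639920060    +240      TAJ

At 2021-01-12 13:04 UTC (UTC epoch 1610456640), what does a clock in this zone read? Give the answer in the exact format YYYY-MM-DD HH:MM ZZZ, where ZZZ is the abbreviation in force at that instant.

2021-01-12 17:04 TAJ

Query: 2021-01-12 13:04 UTC
Rule 2/4 (TAJ, +04:00): 2020-12-22 23:05 UTC ≤ query < 2021-06-30 13:36 UTC
13·60 + 4 + 240 = 1024 min
1024 = 0·1440 + 1024; 1024 = 17·60 + 4 → 17:04, same day
→ 2021-01-12 17:04 TAJ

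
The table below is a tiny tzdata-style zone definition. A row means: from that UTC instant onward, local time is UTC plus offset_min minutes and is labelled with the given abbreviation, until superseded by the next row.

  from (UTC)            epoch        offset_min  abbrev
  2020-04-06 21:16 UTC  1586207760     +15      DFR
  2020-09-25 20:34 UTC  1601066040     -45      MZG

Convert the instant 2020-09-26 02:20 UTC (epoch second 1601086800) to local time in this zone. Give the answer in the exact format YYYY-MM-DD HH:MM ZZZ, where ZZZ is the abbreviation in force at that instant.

2020-09-26 01:35 MZG

Query: 2020-09-26 02:20 UTC
Rule 2/2 (MZG, -00:45): 2020-09-25 20:34 UTC ≤ query < +∞
2·60 + 20 - 45 = 95 min
95 = 0·1440 + 95; 95 = 1·60 + 35 → 01:35, same day
→ 2020-09-26 01:35 MZG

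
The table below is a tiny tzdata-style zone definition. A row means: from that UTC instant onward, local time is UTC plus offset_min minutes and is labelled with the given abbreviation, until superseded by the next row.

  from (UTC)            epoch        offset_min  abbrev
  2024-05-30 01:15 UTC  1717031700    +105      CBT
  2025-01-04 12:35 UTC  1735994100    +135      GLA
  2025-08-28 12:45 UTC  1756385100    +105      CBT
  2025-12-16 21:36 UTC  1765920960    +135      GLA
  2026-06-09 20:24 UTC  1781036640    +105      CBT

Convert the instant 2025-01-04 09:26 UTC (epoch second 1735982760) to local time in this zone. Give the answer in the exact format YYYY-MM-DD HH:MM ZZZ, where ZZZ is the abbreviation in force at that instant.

Query: 2025-01-04 09:26 UTC
Rule 1/5 (CBT, +01:45): 2024-05-30 01:15 UTC ≤ query < 2025-01-04 12:35 UTC
9·60 + 26 + 105 = 671 min
671 = 0·1440 + 671; 671 = 11·60 + 11 → 11:11, same day
→ 2025-01-04 11:11 CBT

2025-01-04 11:11 CBT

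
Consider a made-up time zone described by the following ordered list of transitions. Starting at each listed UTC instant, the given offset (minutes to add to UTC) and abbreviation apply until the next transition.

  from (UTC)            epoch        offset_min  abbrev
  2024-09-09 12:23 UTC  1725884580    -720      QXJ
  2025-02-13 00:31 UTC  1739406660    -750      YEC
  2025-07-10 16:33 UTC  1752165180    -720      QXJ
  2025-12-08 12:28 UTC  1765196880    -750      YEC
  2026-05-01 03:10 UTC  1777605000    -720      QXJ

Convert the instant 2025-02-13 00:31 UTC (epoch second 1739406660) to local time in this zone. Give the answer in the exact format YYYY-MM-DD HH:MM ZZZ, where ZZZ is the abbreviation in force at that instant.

Query: 2025-02-13 00:31 UTC
Rule 2/5 (YEC, -12:30): 2025-02-13 00:31 UTC ≤ query < 2025-07-10 16:33 UTC
0·60 + 31 - 750 = -719 min
-719 = -1·1440 + 721; 721 = 12·60 + 1 → 12:01, 2025-02-13 - 1 day = 2025-02-12
→ 2025-02-12 12:01 YEC

2025-02-12 12:01 YEC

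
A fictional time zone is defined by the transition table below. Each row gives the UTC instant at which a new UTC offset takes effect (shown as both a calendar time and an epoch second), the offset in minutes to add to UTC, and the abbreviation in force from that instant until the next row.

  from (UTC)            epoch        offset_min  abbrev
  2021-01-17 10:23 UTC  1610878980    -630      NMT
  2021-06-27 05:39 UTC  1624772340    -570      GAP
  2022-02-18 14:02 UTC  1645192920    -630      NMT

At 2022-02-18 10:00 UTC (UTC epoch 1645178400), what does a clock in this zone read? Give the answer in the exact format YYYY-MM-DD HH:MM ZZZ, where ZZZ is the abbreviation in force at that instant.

2022-02-18 00:30 GAP

Query: 2022-02-18 10:00 UTC
Rule 2/3 (GAP, -09:30): 2021-06-27 05:39 UTC ≤ query < 2022-02-18 14:02 UTC
10·60 + 0 - 570 = 30 min
30 = 0·1440 + 30; 30 = 0·60 + 30 → 00:30, same day
→ 2022-02-18 00:30 GAP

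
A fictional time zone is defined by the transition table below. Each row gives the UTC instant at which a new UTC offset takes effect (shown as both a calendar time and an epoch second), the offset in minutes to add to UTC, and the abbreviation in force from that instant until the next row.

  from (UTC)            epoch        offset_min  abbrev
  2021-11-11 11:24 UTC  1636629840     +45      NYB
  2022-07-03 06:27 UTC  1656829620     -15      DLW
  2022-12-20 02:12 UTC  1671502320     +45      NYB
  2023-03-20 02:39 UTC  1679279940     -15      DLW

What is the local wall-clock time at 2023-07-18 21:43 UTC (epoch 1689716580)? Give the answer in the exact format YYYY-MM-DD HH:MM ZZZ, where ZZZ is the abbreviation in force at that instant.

Query: 2023-07-18 21:43 UTC
Rule 4/4 (DLW, -00:15): 2023-03-20 02:39 UTC ≤ query < +∞
21·60 + 43 - 15 = 1288 min
1288 = 0·1440 + 1288; 1288 = 21·60 + 28 → 21:28, same day
→ 2023-07-18 21:28 DLW

2023-07-18 21:28 DLW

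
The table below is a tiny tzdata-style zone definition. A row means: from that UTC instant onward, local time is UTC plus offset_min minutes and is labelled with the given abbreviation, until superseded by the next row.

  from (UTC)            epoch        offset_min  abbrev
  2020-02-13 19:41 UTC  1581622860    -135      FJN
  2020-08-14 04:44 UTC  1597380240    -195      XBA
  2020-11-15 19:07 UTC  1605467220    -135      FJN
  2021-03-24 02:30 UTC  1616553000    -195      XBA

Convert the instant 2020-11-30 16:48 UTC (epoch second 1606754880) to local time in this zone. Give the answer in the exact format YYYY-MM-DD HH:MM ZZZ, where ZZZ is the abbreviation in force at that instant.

Query: 2020-11-30 16:48 UTC
Rule 3/4 (FJN, -02:15): 2020-11-15 19:07 UTC ≤ query < 2021-03-24 02:30 UTC
16·60 + 48 - 135 = 873 min
873 = 0·1440 + 873; 873 = 14·60 + 33 → 14:33, same day
→ 2020-11-30 14:33 FJN

2020-11-30 14:33 FJN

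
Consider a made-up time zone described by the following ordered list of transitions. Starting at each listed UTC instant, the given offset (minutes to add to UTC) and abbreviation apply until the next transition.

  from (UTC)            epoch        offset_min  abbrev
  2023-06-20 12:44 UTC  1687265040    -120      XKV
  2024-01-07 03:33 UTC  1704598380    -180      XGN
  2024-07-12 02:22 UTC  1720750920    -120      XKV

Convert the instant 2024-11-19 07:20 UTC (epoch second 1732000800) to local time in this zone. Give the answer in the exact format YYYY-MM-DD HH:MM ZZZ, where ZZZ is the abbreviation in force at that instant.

Query: 2024-11-19 07:20 UTC
Rule 3/3 (XKV, -02:00): 2024-07-12 02:22 UTC ≤ query < +∞
7·60 + 20 - 120 = 320 min
320 = 0·1440 + 320; 320 = 5·60 + 20 → 05:20, same day
→ 2024-11-19 05:20 XKV

2024-11-19 05:20 XKV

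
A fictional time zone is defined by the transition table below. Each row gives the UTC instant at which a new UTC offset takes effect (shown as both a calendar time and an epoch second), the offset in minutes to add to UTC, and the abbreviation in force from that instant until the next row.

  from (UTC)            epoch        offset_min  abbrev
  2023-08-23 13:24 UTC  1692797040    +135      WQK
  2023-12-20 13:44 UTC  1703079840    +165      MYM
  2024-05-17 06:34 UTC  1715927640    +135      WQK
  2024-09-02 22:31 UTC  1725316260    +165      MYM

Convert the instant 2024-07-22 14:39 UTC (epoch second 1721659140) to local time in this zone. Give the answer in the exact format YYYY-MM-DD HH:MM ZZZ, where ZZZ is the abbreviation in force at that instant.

2024-07-22 16:54 WQK

Query: 2024-07-22 14:39 UTC
Rule 3/4 (WQK, +02:15): 2024-05-17 06:34 UTC ≤ query < 2024-09-02 22:31 UTC
14·60 + 39 + 135 = 1014 min
1014 = 0·1440 + 1014; 1014 = 16·60 + 54 → 16:54, same day
→ 2024-07-22 16:54 WQK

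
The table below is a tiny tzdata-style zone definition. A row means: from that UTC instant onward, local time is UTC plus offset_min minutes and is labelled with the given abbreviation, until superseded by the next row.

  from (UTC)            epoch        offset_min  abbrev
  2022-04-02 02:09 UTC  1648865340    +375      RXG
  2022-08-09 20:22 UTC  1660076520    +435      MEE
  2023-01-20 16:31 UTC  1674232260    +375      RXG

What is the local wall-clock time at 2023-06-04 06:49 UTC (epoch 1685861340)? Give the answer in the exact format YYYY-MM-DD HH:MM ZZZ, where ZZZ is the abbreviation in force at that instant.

2023-06-04 13:04 RXG

Query: 2023-06-04 06:49 UTC
Rule 3/3 (RXG, +06:15): 2023-01-20 16:31 UTC ≤ query < +∞
6·60 + 49 + 375 = 784 min
784 = 0·1440 + 784; 784 = 13·60 + 4 → 13:04, same day
→ 2023-06-04 13:04 RXG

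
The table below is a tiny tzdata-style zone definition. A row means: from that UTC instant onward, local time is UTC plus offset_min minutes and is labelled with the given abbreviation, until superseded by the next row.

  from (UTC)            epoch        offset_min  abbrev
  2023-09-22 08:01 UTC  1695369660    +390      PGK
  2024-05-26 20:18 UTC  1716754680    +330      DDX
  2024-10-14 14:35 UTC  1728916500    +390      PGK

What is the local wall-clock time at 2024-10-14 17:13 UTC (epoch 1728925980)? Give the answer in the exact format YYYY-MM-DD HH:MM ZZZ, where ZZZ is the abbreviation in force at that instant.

2024-10-14 23:43 PGK

Query: 2024-10-14 17:13 UTC
Rule 3/3 (PGK, +06:30): 2024-10-14 14:35 UTC ≤ query < +∞
17·60 + 13 + 390 = 1423 min
1423 = 0·1440 + 1423; 1423 = 23·60 + 43 → 23:43, same day
→ 2024-10-14 23:43 PGK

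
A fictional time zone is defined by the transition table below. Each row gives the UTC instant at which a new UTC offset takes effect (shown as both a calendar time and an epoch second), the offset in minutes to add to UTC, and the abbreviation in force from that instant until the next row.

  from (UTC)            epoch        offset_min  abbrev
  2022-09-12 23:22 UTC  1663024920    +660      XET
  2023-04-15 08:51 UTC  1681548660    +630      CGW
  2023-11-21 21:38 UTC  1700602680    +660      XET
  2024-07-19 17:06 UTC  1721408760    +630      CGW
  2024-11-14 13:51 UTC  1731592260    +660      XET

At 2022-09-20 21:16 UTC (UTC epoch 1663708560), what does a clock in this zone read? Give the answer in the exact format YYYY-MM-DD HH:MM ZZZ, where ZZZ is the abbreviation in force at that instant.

Query: 2022-09-20 21:16 UTC
Rule 1/5 (XET, +11:00): 2022-09-12 23:22 UTC ≤ query < 2023-04-15 08:51 UTC
21·60 + 16 + 660 = 1936 min
1936 = 1·1440 + 496; 496 = 8·60 + 16 → 08:16, 2022-09-20 + 1 day = 2022-09-21
→ 2022-09-21 08:16 XET

2022-09-21 08:16 XET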